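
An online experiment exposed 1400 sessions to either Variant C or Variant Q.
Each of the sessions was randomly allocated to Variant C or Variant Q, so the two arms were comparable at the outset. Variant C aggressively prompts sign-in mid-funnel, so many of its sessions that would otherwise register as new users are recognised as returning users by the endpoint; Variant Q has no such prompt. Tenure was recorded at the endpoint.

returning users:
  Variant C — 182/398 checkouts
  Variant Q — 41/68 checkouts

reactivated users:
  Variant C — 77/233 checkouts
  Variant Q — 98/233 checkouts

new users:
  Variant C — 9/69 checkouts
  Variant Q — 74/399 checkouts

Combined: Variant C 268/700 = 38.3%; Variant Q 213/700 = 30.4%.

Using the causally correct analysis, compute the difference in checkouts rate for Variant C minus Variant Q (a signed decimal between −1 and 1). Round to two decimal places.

Because the variant influences user tenure, user tenure is a post-treatment mediator, not a confounder. Stratifying on it would bias the estimate; the causal effect is the crude pooled difference.
The causal difference is the pooled difference: 0.383 − 0.304 = +0.079.

+0.08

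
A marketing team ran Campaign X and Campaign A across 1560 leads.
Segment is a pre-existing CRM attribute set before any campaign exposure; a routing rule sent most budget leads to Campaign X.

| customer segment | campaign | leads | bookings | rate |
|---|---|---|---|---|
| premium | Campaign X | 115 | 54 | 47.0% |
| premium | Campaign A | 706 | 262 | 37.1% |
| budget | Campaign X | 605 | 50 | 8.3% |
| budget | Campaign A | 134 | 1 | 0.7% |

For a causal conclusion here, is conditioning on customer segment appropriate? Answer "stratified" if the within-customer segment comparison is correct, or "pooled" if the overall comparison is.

Customer segment differs across campaigns for reasons unrelated to any effect of the campaign itself, and it separately predicts the outcome — a classic confounder. We must compare within customer segment levels.
Within each level — premium: 47.0% vs 37.1%; budget: 8.3% vs 0.7% — Campaign X is higher every time.

stratified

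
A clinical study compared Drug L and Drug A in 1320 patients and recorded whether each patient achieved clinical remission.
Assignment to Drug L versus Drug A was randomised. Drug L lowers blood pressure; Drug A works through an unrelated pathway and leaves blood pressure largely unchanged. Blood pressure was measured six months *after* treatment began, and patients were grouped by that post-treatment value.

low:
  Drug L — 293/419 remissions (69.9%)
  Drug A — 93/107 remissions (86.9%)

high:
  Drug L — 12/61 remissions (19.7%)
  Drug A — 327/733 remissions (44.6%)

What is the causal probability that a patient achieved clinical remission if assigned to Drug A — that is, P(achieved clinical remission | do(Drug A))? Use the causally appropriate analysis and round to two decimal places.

0.50

Blood pressure lies on the pathway drug → blood pressure → outcome, so adjusting for it blocks the indirect effect. For the total causal effect of drug, use the unadjusted pooled rates.
So P(outcome | do(Drug A)) is just the pooled rate for Drug A: 420/840 = 0.500.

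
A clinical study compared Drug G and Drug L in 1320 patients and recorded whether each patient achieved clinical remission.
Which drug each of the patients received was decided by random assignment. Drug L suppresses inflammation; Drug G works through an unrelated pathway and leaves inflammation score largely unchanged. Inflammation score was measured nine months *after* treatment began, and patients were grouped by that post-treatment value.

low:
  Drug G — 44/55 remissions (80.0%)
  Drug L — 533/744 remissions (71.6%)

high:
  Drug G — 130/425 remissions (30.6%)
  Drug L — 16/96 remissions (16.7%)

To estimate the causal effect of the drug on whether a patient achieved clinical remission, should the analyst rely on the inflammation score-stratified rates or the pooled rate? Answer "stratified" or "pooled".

Inflammation score is recorded after the drug and is itself shifted by it — it sits on the causal path from drug to outcome. Conditioning on a mediator would strip out part of the effect we want; the pooled comparison gives the total causal effect.
Pooled: Drug G 36.2% vs Drug L 65.4%; Drug L is higher overall.

pooled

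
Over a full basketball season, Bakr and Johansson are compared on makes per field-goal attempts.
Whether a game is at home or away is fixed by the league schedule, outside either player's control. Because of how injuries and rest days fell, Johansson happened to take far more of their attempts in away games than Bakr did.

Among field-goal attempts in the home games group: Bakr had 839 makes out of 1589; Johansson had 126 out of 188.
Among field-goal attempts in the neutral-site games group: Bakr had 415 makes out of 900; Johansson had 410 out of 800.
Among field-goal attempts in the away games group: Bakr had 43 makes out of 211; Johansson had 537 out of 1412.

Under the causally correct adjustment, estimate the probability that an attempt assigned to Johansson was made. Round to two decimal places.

Since game venue is a pre-existing factor (not a product of the player) and it affects the outcome on its own, it is a confounder. The stratified rates, not the pooled rate, identify the causal effect.
Standardising Johansson to the population game venue mix: 0.348·126/188 + 0.333·410/800 + 0.318·537/1412 = 0.525.

0.53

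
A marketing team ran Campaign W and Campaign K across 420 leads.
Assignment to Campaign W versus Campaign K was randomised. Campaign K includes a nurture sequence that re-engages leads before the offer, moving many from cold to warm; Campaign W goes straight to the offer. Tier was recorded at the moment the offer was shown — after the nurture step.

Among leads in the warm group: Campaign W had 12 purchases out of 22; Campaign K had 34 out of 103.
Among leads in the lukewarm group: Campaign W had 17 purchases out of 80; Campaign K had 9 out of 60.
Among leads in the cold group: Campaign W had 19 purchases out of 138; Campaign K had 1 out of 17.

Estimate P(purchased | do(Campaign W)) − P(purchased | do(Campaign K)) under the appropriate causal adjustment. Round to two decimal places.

-0.04

Engagement tier lies on the pathway campaign → engagement tier → outcome, so adjusting for it blocks the indirect effect. For the total causal effect of campaign, use the unadjusted pooled rates.
The causal difference is the pooled difference: 0.200 − 0.244 = -0.044.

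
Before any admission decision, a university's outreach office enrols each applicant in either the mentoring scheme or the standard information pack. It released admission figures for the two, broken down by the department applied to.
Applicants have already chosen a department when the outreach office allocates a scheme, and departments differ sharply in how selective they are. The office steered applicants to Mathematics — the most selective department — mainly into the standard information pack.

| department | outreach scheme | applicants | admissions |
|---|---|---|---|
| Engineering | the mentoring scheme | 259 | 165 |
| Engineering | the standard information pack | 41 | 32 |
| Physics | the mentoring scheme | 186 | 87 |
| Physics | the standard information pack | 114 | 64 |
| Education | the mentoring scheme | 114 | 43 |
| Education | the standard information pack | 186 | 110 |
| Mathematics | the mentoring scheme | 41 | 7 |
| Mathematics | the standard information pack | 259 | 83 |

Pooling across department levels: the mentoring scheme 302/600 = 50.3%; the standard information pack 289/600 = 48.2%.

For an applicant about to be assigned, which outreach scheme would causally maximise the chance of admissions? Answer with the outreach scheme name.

Within every department level the standard information pack has the higher rate, yet pooled the mentoring scheme does — Simpson's reversal.
Department differs across outreach schemes for reasons unrelated to any effect of the outreach scheme itself, and it separately predicts the outcome — a classic confounder. We must compare within department levels.
Within each level — Engineering: 63.7% vs 78.0%; Physics: 46.8% vs 56.1%; Education: 37.7% vs 59.1%; Mathematics: 17.1% vs 32.0% — the standard information pack is higher every time.

the standard information pack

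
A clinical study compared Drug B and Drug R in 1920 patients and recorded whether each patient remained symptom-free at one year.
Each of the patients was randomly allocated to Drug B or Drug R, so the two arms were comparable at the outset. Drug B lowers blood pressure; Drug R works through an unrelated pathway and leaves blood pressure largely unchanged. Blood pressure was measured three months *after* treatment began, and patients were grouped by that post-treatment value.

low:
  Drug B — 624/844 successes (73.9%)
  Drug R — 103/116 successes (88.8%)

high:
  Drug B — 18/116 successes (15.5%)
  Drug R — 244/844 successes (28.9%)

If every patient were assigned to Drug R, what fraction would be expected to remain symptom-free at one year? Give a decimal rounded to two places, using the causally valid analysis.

Drug R is higher inside every blood pressure stratum but Drug B is higher in aggregate. Whether to stratify depends on how blood pressure relates to the drug.
Blood pressure here is a post-treatment variable shaped by the drug; conditioning on it would introduce bias rather than remove it. The overall comparison is the causal one.
So P(outcome | do(Drug R)) is just the pooled rate for Drug R: 347/960 = 0.361.

0.36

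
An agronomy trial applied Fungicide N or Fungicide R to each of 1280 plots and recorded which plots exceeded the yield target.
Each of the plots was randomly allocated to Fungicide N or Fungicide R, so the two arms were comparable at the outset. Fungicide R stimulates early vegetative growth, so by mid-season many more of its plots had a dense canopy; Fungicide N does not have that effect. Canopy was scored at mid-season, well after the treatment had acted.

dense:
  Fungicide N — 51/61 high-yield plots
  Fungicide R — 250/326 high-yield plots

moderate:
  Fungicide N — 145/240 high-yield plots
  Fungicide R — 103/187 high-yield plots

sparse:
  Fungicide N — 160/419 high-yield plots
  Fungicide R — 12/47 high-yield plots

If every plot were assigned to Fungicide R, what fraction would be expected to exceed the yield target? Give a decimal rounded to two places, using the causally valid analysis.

0.65

Fungicide N is higher inside every mid-season canopy stratum but Fungicide R is higher in aggregate. Whether to stratify depends on how mid-season canopy relates to the fungicide.
Mid-season canopy is recorded after the fungicide and is itself shifted by it — it sits on the causal path from fungicide to outcome. Conditioning on a mediator would strip out part of the effect we want; the pooled comparison gives the total causal effect.
So P(outcome | do(Fungicide R)) is just the pooled rate for Fungicide R: 365/560 = 0.652.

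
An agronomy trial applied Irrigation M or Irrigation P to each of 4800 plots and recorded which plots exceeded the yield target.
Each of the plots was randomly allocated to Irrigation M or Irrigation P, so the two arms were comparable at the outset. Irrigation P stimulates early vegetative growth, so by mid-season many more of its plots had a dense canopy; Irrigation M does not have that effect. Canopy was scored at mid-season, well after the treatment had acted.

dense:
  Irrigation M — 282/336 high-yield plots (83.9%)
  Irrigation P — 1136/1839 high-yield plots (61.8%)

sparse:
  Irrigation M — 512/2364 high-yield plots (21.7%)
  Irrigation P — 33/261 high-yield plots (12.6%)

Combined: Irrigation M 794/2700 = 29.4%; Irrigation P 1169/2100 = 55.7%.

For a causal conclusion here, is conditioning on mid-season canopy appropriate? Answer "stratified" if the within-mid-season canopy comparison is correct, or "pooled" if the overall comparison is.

pooled

Within every mid-season canopy level Irrigation M has the higher rate, yet pooled Irrigation P does — Simpson's reversal.
Mid-season canopy is downstream of the irrigation. One should not condition on a consequence of treatment, so the overall rates are the right comparison.
Pooled: Irrigation M 29.4% vs Irrigation P 55.7%; Irrigation P is higher overall.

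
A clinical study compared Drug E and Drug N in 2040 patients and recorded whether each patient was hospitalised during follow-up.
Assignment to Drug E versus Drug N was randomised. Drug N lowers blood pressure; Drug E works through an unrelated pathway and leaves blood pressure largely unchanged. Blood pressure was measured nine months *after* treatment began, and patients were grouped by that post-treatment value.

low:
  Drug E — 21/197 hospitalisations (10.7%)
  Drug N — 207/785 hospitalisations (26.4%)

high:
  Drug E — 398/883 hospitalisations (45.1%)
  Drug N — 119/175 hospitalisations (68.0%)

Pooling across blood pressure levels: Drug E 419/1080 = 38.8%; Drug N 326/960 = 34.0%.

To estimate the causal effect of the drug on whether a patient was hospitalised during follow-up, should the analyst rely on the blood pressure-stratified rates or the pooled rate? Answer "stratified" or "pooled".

Blood pressure is recorded after the drug and is itself shifted by it — it sits on the causal path from drug to outcome. Conditioning on a mediator would strip out part of the effect we want; the pooled comparison gives the total causal effect.
Pooled: Drug E 38.8% vs Drug N 34.0%; Drug N is lower overall.

pooled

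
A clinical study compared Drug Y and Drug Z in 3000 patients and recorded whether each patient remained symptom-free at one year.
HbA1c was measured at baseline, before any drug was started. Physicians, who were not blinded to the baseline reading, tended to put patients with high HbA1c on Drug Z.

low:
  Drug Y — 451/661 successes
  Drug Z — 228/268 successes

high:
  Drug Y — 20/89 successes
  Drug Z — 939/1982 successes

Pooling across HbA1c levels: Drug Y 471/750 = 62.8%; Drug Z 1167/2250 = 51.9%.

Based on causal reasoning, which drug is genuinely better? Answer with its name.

Drug Z

The imbalance in HbA1c arose from how patients were allocated, not from anything the drug did; and HbA1c independently affects the outcome. The pooled gap is confounded — condition on HbA1c.
Within each level — low: 68.2% vs 85.1%; high: 22.5% vs 47.4% — Drug Z is higher every time.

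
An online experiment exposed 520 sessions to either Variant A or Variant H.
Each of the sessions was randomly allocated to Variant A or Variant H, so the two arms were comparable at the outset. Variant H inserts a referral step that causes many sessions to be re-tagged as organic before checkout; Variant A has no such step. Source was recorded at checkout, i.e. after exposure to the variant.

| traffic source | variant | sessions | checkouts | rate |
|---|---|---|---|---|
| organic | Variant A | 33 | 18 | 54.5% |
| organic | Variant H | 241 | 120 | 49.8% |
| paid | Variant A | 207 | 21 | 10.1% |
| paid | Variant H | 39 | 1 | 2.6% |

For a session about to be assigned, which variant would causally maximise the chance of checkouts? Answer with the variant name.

Variant H

Traffic source lies on the pathway variant → traffic source → outcome, so adjusting for it blocks the indirect effect. For the total causal effect of variant, use the unadjusted pooled rates.
Pooled: Variant A 16.2% vs Variant H 43.2%; Variant H is higher overall.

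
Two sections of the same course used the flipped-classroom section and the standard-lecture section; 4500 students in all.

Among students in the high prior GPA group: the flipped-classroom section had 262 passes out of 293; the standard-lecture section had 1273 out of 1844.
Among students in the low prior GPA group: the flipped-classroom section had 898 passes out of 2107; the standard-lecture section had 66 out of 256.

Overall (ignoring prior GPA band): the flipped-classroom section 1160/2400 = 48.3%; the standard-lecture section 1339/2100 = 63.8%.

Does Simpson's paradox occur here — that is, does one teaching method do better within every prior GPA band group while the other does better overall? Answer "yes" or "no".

Within each prior GPA band level (high prior GPA 89.4% vs 69.0%; low prior GPA 42.6% vs 25.8%), the flipped-classroom section has the higher rate every time. Pooled: 48.3% vs 63.8% — the standard-lecture section has the higher rate overall. The two comparisons disagree.

yes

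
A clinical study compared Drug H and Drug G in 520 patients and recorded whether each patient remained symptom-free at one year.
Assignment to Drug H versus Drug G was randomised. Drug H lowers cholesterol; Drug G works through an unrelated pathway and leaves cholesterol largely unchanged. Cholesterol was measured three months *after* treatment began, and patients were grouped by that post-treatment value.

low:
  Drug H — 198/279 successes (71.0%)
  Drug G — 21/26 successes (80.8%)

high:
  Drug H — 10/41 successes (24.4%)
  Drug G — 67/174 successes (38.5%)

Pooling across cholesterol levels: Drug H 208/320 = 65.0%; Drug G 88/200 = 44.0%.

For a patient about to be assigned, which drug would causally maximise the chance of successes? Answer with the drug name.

Drug H

Cholesterol is recorded after the drug and is itself shifted by it — it sits on the causal path from drug to outcome. Conditioning on a mediator would strip out part of the effect we want; the pooled comparison gives the total causal effect.
Pooled: Drug H 65.0% vs Drug G 44.0%; Drug H is higher overall.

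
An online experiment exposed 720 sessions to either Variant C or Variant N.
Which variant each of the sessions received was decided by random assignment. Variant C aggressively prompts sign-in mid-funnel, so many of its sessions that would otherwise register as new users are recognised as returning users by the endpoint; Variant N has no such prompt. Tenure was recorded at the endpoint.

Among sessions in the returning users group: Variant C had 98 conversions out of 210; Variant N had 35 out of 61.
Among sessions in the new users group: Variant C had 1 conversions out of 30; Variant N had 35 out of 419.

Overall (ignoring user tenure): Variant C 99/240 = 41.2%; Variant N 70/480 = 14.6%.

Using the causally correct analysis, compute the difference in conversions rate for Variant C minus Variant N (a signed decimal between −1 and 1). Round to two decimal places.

User tenure here is a post-treatment variable shaped by the variant; conditioning on it would introduce bias rather than remove it. The overall comparison is the causal one.
The causal difference is the pooled difference: 0.412 − 0.146 = +0.267.

+0.27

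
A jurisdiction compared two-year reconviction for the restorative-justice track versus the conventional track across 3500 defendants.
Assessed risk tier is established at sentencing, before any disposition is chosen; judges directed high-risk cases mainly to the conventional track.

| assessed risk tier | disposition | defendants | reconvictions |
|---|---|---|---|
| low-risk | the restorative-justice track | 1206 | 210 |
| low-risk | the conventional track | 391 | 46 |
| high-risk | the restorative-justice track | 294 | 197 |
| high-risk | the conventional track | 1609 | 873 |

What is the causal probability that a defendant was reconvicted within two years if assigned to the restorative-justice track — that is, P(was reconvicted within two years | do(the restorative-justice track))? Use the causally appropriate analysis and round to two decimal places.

0.44

Assessed risk tier satisfies the back-door criterion: it is not a descendant of the disposition, and it blocks the spurious path from disposition to outcome. Adjusting for it (i.e., using the within-assessed risk tier rates) gives the causal effect.
Standardising the restorative-justice track to the population assessed risk tier mix: 0.456·210/1206 + 0.544·197/294 = 0.444.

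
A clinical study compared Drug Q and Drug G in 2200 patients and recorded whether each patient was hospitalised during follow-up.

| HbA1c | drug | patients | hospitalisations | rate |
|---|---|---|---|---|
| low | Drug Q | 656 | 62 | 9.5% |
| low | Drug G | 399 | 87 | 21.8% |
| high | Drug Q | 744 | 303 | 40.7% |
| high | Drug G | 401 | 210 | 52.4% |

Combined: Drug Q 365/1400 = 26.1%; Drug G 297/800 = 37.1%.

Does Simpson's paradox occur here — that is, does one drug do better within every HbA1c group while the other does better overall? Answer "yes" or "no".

no

Within each HbA1c level (low 9.5% vs 21.8%; high 40.7% vs 52.4%), Drug Q has the lower rate every time. Pooled: 26.1% vs 37.1% — Drug Q has the lower rate overall. They agree.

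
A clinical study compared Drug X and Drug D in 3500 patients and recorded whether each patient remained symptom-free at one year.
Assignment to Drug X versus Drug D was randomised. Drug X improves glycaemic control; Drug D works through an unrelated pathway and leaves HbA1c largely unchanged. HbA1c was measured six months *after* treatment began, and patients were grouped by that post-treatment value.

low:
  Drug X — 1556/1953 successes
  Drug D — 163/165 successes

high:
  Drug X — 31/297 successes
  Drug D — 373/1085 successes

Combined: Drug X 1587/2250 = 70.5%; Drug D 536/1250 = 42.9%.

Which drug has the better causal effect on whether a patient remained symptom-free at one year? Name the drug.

The HbA1c-specific comparison favours Drug D throughout, but the pooled figures favour Drug X. The question is whether to condition on HbA1c.
Stratifying would compare drugs among patients the drugs themselves sorted into HbA1c groups — a form of selection on an intermediate. The unconditioned pooled rates give the total causal effect.
Pooled: Drug X 70.5% vs Drug D 42.9%; Drug X is higher overall.

Drug X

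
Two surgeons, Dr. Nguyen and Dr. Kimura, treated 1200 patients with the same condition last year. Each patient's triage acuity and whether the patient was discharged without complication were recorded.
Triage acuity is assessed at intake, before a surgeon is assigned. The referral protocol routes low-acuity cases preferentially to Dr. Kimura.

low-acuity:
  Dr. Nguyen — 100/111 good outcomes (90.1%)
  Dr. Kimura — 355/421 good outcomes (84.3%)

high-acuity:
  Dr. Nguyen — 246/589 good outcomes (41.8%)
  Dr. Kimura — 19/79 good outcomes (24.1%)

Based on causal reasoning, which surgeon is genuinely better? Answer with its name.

Dr. Nguyen

Triage acuity is set before the surgeon has any effect — it is not caused by the surgeon — and it independently drives the outcome. That makes it a confounder, so the causal comparison is within triage acuity levels.
Within each level — low-acuity: 90.1% vs 84.3%; high-acuity: 41.8% vs 24.1% — Dr. Nguyen is higher every time.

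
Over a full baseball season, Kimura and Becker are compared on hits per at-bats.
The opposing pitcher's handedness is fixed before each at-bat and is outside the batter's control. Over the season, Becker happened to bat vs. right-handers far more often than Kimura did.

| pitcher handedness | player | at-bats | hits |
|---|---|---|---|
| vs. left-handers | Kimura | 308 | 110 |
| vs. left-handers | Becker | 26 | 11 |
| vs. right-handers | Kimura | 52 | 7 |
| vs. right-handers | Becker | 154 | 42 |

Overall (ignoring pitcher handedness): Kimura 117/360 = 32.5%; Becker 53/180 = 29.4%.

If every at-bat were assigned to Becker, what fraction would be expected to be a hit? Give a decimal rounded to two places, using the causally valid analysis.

0.37

Pitcher handedness is set before the player has any effect — it is not caused by the player — and it independently drives the outcome. That makes it a confounder, so the causal comparison is within pitcher handedness levels.
Standardising Becker to the population pitcher handedness mix: 0.619·11/26 + 0.381·42/154 = 0.366.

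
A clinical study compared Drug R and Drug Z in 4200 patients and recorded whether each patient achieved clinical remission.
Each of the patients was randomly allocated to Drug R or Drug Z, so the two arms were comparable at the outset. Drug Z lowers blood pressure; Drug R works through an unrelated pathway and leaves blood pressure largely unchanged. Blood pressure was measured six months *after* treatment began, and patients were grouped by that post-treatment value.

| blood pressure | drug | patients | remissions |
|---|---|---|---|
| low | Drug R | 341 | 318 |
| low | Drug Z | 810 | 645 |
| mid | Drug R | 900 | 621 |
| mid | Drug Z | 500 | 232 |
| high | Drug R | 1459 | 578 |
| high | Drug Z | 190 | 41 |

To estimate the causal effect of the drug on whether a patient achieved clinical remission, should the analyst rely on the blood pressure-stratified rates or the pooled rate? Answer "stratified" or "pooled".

pooled

Drug R is higher inside every blood pressure stratum but Drug Z is higher in aggregate. Whether to stratify depends on how blood pressure relates to the drug.
Stratifying would compare drugs among patients the drugs themselves sorted into blood pressure groups — a form of selection on an intermediate. The unconditioned pooled rates give the total causal effect.
Pooled: Drug R 56.2% vs Drug Z 61.2%; Drug Z is higher overall.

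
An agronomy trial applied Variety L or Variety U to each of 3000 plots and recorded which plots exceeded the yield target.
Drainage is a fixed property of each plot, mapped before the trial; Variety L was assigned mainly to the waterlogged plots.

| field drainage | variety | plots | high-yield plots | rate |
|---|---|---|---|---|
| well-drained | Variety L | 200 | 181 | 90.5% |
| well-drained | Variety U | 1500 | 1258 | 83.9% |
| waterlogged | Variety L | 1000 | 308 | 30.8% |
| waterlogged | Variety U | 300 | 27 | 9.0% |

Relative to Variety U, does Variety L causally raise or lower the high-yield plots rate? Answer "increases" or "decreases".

Within every field drainage level Variety L has the higher rate, yet pooled Variety U does — Simpson's reversal.
Field drainage differs across varietys for reasons unrelated to any effect of the variety itself, and it separately predicts the outcome — a classic confounder. We must compare within field drainage levels.
Within each level — well-drained: 90.5% vs 83.9%; waterlogged: 30.8% vs 9.0% — Variety L is higher every time.

increases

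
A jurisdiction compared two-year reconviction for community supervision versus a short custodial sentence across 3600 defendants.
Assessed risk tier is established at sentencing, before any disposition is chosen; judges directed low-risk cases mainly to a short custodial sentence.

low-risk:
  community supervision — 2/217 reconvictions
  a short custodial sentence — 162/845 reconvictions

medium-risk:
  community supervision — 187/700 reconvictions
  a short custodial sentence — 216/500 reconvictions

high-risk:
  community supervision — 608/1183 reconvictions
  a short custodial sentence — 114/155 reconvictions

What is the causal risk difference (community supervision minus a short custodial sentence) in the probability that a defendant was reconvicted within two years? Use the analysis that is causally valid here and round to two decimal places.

-0.19

community supervision is lower inside every assessed risk tier stratum but a short custodial sentence is lower in aggregate. Whether to stratify depends on how assessed risk tier relates to the disposition.
Since assessed risk tier is a pre-existing factor (not a product of the disposition) and it affects the outcome on its own, it is a confounder. The stratified rates, not the pooled rate, identify the causal effect.
Adjusting over the population distribution of assessed risk tier: 0.295·(0.009−0.192) + 0.333·(0.267−0.432) + 0.372·(0.514−0.735) = -0.191.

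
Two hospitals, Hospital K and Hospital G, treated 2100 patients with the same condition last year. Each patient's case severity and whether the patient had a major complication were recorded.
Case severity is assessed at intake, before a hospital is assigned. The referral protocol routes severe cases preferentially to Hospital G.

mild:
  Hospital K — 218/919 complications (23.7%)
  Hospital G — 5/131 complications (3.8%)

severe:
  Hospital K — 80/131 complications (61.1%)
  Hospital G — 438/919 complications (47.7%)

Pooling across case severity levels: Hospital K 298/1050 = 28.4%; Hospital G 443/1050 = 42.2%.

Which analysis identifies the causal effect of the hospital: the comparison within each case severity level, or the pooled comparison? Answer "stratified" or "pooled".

Hospital G is lower inside every case severity stratum but Hospital K is lower in aggregate. Whether to stratify depends on how case severity relates to the hospital.
Case severity differs across hospitals for reasons unrelated to any effect of the hospital itself, and it separately predicts the outcome — a classic confounder. We must compare within case severity levels.
Within each level — mild: 23.7% vs 3.8%; severe: 61.1% vs 47.7% — Hospital G is lower every time.

stratified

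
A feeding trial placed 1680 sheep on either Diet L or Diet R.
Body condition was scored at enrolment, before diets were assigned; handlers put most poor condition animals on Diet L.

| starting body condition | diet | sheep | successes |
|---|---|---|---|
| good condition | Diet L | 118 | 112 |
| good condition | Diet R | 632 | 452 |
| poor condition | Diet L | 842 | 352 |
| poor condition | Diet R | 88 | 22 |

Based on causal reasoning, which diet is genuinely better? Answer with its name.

Diet L

The starting body condition-specific comparison favours Diet L throughout, but the pooled figures favour Diet R. The question is whether to condition on starting body condition.
Starting body condition satisfies the back-door criterion: it is not a descendant of the diet, and it blocks the spurious path from diet to outcome. Adjusting for it (i.e., using the within-starting body condition rates) gives the causal effect.
Within each level — good condition: 94.9% vs 71.5%; poor condition: 41.8% vs 25.0% — Diet L is higher every time.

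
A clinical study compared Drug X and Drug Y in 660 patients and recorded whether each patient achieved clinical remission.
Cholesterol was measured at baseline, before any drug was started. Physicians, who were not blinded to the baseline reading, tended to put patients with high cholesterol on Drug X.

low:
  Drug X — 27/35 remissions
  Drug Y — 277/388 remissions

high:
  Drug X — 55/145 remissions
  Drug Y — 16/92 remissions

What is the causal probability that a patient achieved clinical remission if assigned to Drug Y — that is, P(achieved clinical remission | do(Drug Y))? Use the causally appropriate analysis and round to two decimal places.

0.52

Cholesterol satisfies the back-door criterion: it is not a descendant of the drug, and it blocks the spurious path from drug to outcome. Adjusting for it (i.e., using the within-cholesterol rates) gives the causal effect.
Standardising Drug Y to the population cholesterol mix: 0.641·277/388 + 0.359·16/92 = 0.520.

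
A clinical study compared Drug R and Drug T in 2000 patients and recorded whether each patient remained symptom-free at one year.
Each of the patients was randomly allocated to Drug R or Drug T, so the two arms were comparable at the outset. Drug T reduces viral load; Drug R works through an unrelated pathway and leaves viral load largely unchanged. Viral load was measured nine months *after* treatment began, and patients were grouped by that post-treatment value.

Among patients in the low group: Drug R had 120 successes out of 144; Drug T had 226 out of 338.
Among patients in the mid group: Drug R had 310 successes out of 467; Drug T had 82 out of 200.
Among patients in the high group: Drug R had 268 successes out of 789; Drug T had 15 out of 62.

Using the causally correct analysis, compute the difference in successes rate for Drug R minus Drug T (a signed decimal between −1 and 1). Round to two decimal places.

The viral load-specific comparison favours Drug R throughout, but the pooled figures favour Drug T. The question is whether to condition on viral load.
Viral load is recorded after the drug and is itself shifted by it — it sits on the causal path from drug to outcome. Conditioning on a mediator would strip out part of the effect we want; the pooled comparison gives the total causal effect.
The causal difference is the pooled difference: 0.499 − 0.538 = -0.040.

-0.04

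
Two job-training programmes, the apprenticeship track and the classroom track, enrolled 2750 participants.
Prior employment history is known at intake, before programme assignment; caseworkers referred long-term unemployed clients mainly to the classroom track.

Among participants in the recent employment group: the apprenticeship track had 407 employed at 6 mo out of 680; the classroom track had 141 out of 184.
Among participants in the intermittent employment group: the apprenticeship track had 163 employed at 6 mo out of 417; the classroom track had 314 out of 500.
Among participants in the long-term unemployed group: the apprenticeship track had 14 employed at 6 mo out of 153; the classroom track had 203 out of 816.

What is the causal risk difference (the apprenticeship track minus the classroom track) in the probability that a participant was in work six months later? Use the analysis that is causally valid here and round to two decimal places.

Prior employment history is set before the programme has any effect — it is not caused by the programme — and it independently drives the outcome. That makes it a confounder, so the causal comparison is within prior employment history levels.
Adjusting over the population distribution of prior employment history: 0.314·(0.599−0.766) + 0.333·(0.391−0.628) + 0.352·(0.092−0.249) = -0.187.

-0.19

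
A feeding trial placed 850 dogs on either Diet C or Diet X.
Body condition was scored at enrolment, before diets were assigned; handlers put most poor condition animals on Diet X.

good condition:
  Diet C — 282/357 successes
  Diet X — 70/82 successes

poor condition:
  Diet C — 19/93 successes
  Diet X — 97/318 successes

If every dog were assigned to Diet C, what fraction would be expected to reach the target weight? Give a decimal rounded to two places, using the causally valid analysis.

0.51

Here starting body condition is a common cause — it drives both which diet a case falls under and the outcome. The crude comparison mixes populations; the stratum-specific rates are the causally relevant ones.
Standardising Diet C to the population starting body condition mix: 0.516·282/357 + 0.484·19/93 = 0.507.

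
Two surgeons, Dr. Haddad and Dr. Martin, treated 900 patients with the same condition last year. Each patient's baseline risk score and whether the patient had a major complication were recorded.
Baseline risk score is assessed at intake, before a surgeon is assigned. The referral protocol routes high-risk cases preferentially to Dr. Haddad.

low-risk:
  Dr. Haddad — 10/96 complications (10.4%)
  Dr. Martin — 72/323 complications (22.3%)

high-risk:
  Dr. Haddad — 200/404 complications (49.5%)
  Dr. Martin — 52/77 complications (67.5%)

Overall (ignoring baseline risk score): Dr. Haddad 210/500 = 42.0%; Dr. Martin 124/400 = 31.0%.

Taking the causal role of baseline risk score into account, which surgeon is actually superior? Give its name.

Here baseline risk score is a common cause — it drives both which surgeon a case falls under and the outcome. The crude comparison mixes populations; the stratum-specific rates are the causally relevant ones.
Within each level — low-risk: 10.4% vs 22.3%; high-risk: 49.5% vs 67.5% — Dr. Haddad is lower every time.

Dr. Haddad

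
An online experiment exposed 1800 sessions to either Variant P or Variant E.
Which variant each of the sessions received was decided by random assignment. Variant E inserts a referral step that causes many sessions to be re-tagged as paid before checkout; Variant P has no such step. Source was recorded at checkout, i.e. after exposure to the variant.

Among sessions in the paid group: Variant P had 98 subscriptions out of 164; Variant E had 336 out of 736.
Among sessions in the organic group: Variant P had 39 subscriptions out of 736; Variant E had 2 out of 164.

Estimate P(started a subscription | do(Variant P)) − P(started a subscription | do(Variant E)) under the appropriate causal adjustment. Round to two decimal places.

Traffic source is recorded after the variant and is itself shifted by it — it sits on the causal path from variant to outcome. Conditioning on a mediator would strip out part of the effect we want; the pooled comparison gives the total causal effect.
The causal difference is the pooled difference: 0.152 − 0.376 = -0.223.

-0.22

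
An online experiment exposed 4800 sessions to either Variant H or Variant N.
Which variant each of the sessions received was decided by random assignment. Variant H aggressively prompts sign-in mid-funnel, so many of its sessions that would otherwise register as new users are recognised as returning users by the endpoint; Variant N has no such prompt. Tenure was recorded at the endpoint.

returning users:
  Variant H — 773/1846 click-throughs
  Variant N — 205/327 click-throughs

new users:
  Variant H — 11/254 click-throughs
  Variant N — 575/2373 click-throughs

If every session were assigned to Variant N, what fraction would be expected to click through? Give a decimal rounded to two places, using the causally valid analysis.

The stratified and pooled comparisons disagree (Variant N wins within each user tenure; Variant H wins overall), so the answer turns on the causal role of user tenure.
User tenure is recorded after the variant and is itself shifted by it — it sits on the causal path from variant to outcome. Conditioning on a mediator would strip out part of the effect we want; the pooled comparison gives the total causal effect.
So P(outcome | do(Variant N)) is just the pooled rate for Variant N: 780/2700 = 0.289.

0.29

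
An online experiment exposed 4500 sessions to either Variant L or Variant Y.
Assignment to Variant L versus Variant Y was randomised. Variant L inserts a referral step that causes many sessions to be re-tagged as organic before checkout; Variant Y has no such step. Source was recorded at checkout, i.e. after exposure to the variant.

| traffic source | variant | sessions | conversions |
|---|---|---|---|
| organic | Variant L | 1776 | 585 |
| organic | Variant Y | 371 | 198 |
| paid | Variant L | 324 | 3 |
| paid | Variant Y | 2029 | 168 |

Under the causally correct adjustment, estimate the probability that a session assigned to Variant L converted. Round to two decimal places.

Traffic source is downstream of the variant. One should not condition on a consequence of treatment, so the overall rates are the right comparison.
So P(outcome | do(Variant L)) is just the pooled rate for Variant L: 588/2100 = 0.280.

0.28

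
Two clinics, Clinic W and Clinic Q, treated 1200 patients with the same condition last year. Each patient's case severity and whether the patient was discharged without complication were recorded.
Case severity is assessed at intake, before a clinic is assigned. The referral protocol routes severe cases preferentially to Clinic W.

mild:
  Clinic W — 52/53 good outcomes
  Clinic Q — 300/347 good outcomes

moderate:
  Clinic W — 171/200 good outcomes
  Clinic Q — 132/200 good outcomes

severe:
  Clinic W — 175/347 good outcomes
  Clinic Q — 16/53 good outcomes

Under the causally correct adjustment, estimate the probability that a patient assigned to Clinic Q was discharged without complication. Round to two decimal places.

Case severity is set before the clinic has any effect — it is not caused by the clinic — and it independently drives the outcome. That makes it a confounder, so the causal comparison is within case severity levels.
Standardising Clinic Q to the population case severity mix: 0.333·300/347 + 0.333·132/200 + 0.333·16/53 = 0.609.

0.61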